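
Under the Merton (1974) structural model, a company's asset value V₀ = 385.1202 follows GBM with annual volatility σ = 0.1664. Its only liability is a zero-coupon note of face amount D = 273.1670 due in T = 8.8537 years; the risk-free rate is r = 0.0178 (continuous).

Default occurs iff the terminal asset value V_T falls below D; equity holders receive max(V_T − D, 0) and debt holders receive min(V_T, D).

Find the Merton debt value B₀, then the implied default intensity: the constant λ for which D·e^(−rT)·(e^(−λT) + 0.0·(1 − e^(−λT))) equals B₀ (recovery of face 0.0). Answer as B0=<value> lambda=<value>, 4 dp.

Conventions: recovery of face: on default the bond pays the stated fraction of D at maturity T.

B0=221.4853 lambda=0.0059

Equity is a call on the firm's assets struck at D = 273.1670:
d₁ = [ln(V₀/D) + (r + σ²/2)T] / (σ√T)
   = [ln(385.1202/273.1670) + (0.0178 + 0.5·0.1664²)·8.8537] / (0.1664·√8.8537)
   = [0.343472 + 0.280171] / 0.495126 = 1.259564
d₂ = d₁ − σ√T = 1.259564 − 0.495126 = 0.764438
N(d₁) = 0.896087,  N(d₂) = 0.777697,  e^(−rT) = 0.854195
E₀ = V₀·N(d₁) − D·e^(−rT)·N(d₂)
   = 385.1202·0.896087 − 273.1670·0.854195·0.777697 = 163.634945
B₀ = V₀ − E₀ = 385.1202 − 163.634945 = 221.485255
e^(−λT) = (B₀·e^(rT)/D − 0)/(1 − 0) = (221.4853·1.170693/273.1670 − 0)/1 = 0.94920428
λ = −ln(0.94920428)/8.8537 = 0.005888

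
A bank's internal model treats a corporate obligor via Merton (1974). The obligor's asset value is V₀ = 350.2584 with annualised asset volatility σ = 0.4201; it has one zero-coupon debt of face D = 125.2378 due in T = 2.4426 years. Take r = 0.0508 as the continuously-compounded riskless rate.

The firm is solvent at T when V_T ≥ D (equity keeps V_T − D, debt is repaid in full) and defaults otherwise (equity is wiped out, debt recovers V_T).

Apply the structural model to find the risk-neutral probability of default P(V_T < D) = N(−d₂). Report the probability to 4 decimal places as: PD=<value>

Work the structural quantities from V₀ = 350.2584 against face 125.2378:
d₁ = [ln(V₀/D) + (r + σ²/2)T] / (σ√T)
   = [ln(350.2584/125.2378) + (0.0508 + 0.5·0.4201²)·2.4426] / (0.4201·√2.4426)
   = [1.028457 + 0.339624] / 0.656567 = 2.083689
d₂ = d₁ − σ√T = 2.083689 − 0.656567 = 1.427122
risk-neutral PD = N(−d₂) = N(-1.427122) = 0.076772

PD=0.0768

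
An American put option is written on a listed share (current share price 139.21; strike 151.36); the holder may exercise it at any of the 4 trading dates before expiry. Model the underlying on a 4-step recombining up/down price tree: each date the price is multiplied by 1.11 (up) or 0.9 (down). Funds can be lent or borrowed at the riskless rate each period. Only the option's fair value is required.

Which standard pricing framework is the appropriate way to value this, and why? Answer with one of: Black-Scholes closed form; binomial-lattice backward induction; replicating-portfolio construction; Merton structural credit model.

framework: binomial-lattice backward induction

Key observation: the put (strike 151.36 on spot 139.21) is American-style on a 4-step discrete price model, so the early-exercise decision at every node requires stepwise backward valuation — a closed form cannot price the exercise right.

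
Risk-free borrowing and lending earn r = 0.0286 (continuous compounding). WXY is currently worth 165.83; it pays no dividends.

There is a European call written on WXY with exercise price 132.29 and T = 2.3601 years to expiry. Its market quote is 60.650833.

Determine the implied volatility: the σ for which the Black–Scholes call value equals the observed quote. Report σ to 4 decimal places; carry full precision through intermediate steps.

At σ = 0.4117 the Black–Scholes value reproduces the quote:
σ√T = 0.4117·√2.3601 = 0.632479
d₁ = (ln(S/K) + (r+σ²/2)T) / (σ√T) = (ln(165.83/132.29) + (0.0286+0.4117²/2)·2.3601) / 0.632479 = (0.225967 + 0.267514) / 0.632479 = 0.780232
d₂ = d₁ − σ√T = 0.780232 − 0.632479 = 0.147753
e^{−rT} = 0.934729
N(d₁) = 0.782373,  N(d₂) = 0.558731
V = S·N(d₁) − K·e^{−rT}·N(d₂) = 129.740890 − 69.090058 = 60.650833 (the quoted price), and the Black–Scholes price is strictly increasing in σ, so σ is unique

sigma = 0.4117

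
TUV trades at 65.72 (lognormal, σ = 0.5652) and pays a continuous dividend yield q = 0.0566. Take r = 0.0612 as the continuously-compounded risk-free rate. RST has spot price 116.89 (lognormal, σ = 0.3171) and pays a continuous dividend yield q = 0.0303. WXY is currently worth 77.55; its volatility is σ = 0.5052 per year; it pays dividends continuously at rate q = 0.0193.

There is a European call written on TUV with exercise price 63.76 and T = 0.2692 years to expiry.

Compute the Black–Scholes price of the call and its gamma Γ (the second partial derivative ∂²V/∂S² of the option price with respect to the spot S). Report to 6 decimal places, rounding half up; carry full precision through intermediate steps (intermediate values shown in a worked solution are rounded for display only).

price = 8.474834
Γ = 0.019739

σ√T = 0.5652·√0.2692 = 0.293251
d₁ = (ln(S/K) + (r−q+σ²/2)T) / (σ√T) = (ln(65.72/63.76) + (0.0612−0.0566+0.5652²/2)·0.2692) / 0.293251 = (0.030277 + 0.044236) / 0.293251 = 0.254095
d₂ = d₁ − σ√T = 0.254095 − 0.293251 = -0.039156
e^{−rT} = 0.983660
e^{−qT} = 0.984879
N(d₁) = 0.600289,  N(d₂) = 0.484383
Call price V = S·e^{−qT}·N(d₁) − K·e^{−rT}·N(d₂) = 38.854444 − 30.379610 = 8.474834
φ(d₁) = (1/√(2π))·e^{−d₁²/2} = 0.386269
Γ = e^{−qT}·φ(d₁) / (S·σ·√T) = 0.019739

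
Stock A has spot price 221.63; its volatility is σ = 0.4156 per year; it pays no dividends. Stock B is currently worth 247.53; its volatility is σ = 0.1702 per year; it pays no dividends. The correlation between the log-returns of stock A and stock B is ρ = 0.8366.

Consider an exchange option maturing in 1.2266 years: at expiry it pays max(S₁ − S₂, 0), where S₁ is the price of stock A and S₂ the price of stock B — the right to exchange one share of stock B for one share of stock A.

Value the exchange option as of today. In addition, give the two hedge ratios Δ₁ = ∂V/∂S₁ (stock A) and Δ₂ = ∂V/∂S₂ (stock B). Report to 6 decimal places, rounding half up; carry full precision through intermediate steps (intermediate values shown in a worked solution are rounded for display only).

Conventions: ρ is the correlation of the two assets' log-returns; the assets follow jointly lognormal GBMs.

σ_eff = √(σ₁² + σ₂² − 2ρσ₁σ₂) = √(0.4156² + 0.1702² − 2·0.8366·0.4156·0.1702) = 0.288682
d₁ = (ln(S₁/S₂) + (q₂ − q₁ + σ_eff²/2)T) / (σ_eff√T) = (ln(221.63/247.53) + (0.0 − 0.0 + 0.041669)·1.2266) / 0.319721 = -0.185823
d₂ = d₁ − σ_eff√T = -0.185823 − 0.319721 = -0.505544
N(d₁) = 0.426292,  N(d₂) = 0.306588
V = S₁·e^{−q₁T}·N(d₁) − S₂·e^{−q₂T}·N(d₂) = 94.479026 − 75.889787 = 18.589239
Key observation: pricing in stock B-units makes this a unit-strike call on the ratio S₁/S₂ — the risk-free rate cancels and cannot affect the value.
Δ₁ = e^{−q₁T}·N(d₁) = 0.426292;  Δ₂ = −e^{−q₂T}·N(d₂) = -0.306588

exchange price = 18.589239
Δ1 = 0.426292
Δ2 = -0.306588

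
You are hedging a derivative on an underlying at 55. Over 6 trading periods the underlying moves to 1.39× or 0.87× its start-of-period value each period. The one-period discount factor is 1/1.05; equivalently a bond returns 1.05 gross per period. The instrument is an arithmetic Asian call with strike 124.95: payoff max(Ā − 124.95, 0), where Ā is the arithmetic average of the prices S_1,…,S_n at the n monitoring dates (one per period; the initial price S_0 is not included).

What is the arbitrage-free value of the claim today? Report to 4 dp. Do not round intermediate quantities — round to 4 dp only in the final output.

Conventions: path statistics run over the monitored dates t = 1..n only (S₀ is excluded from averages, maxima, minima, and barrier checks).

price = 0.5495

No-arbitrage gives p* = (R−d)/(u−d) = 0.3462: enumerate every path, weight its payoff by its p*-probability, and discount by R^6.
Enumerate all 2^6 = 64 price paths (U = up ×1.39, D = down ×0.87); each path with k up-moves has probability p*^k·(1−p*)^(6−k).
DDDDDD: Ā=34.7449, payoff=0.0000, prob=0.078136
UDDDDD: Ā=55.5119, payoff=0.0000, prob=0.041366
DUDDDD: Ā=50.7452, payoff=0.0000, prob=0.041366
UUDDDD: Ā=81.0757, payoff=0.0000, prob=0.021900
DDUDDD: Ā=46.5982, payoff=0.0000, prob=0.041366
UDUDDD: Ā=74.4500, payoff=0.0000, prob=0.021900
DUUDDD: Ā=69.6834, payoff=0.0000, prob=0.021900
UUUDDD: Ā=111.3332, payoff=0.0000, prob=0.011594
DDDUDD: Ā=42.9903, payoff=0.0000, prob=0.041366
UDDUDD: Ā=68.6857, payoff=0.0000, prob=0.021900
DUDUDD: Ā=63.9190, payoff=0.0000, prob=0.021900
UUDUDD: Ā=102.1235, payoff=0.0000, prob=0.011594
DDUUDD: Ā=59.7720, payoff=0.0000, prob=0.021900
UDUUDD: Ā=95.4979, payoff=0.0000, prob=0.011594
DUUUDD: Ā=90.7312, payoff=0.0000, prob=0.011594
UUUUDD: Ā=144.9613, payoff=20.0113, prob=0.006138
DDDDUD: Ā=39.8515, payoff=0.0000, prob=0.041366
UDDDUD: Ā=63.6707, payoff=0.0000, prob=0.021900
DUDDUD: Ā=58.9041, payoff=0.0000, prob=0.021900
UUDDUD: Ā=94.1111, payoff=0.0000, prob=0.011594
DDUDUD: Ā=54.7571, payoff=0.0000, prob=0.021900
UDUDUD: Ā=87.4854, payoff=0.0000, prob=0.011594
DUUDUD: Ā=82.7188, payoff=0.0000, prob=0.011594
UUUDUD: Ā=132.1599, payoff=7.2099, prob=0.006138
DDDUUD: Ā=51.1492, payoff=0.0000, prob=0.021900
UDDUUD: Ā=81.7211, payoff=0.0000, prob=0.011594
DUDUUD: Ā=76.9544, payoff=0.0000, prob=0.011594
UUDUUD: Ā=122.9502, payoff=0.0000, prob=0.006138
DDUUUD: Ā=72.8074, payoff=0.0000, prob=0.011594
UDUUUD: Ā=116.3245, payoff=0.0000, prob=0.006138
DUUUUD: Ā=111.5579, payoff=0.0000, prob=0.006138
UUUUUD: Ā=178.2361, payoff=53.2861, prob=0.003250
DDDDDU: Ā=37.1207, payoff=0.0000, prob=0.041366
UDDDDU: Ā=59.3077, payoff=0.0000, prob=0.021900
DUDDDU: Ā=54.5411, payoff=0.0000, prob=0.021900
UUDDDU: Ā=87.1403, payoff=0.0000, prob=0.011594
DDUDDU: Ā=50.3941, payoff=0.0000, prob=0.021900
UDUDDU: Ā=80.5146, payoff=0.0000, prob=0.011594
DUUDDU: Ā=75.7480, payoff=0.0000, prob=0.011594
UUUDDU: Ā=121.0226, payoff=0.0000, prob=0.006138
DDDUDU: Ā=46.7862, payoff=0.0000, prob=0.021900
UDDUDU: Ā=74.7503, payoff=0.0000, prob=0.011594
DUDUDU: Ā=69.9836, payoff=0.0000, prob=0.011594
UUDUDU: Ā=111.8129, payoff=0.0000, prob=0.006138
DDUUDU: Ā=65.8366, payoff=0.0000, prob=0.011594
UDUUDU: Ā=105.1873, payoff=0.0000, prob=0.006138
DUUUDU: Ā=100.4206, payoff=0.0000, prob=0.006138
UUUUDU: Ā=160.4421, payoff=35.4921, prob=0.003250
DDDDUU: Ā=43.6473, payoff=0.0000, prob=0.021900
UDDDUU: Ā=69.7353, payoff=0.0000, prob=0.011594
DUDDUU: Ā=64.9687, payoff=0.0000, prob=0.011594
UUDDUU: Ā=103.8005, payoff=0.0000, prob=0.006138
DDUDUU: Ā=60.8217, payoff=0.0000, prob=0.011594
UDUDUU: Ā=97.1749, payoff=0.0000, prob=0.006138
DUUDUU: Ā=92.4082, payoff=0.0000, prob=0.006138
UUUDUU: Ā=147.6407, payoff=22.6907, prob=0.003250
DDDUUU: Ā=57.2138, payoff=0.0000, prob=0.011594
UDDUUU: Ā=91.4105, payoff=0.0000, prob=0.006138
DUDUUU: Ā=86.6439, payoff=0.0000, prob=0.006138
UUDUUU: Ā=138.4310, payoff=13.4810, prob=0.003250
DDUUUU: Ā=82.4969, payoff=0.0000, prob=0.006138
UDUUUU: Ā=131.8053, payoff=6.8553, prob=0.003250
DUUUUU: Ā=127.0387, payoff=2.0887, prob=0.003250
UUUUUU: Ā=202.9698, payoff=78.0198, prob=0.001720
Price = Σ prob·payoff / R^6 = 0.736398 / 1.340096 = 0.5495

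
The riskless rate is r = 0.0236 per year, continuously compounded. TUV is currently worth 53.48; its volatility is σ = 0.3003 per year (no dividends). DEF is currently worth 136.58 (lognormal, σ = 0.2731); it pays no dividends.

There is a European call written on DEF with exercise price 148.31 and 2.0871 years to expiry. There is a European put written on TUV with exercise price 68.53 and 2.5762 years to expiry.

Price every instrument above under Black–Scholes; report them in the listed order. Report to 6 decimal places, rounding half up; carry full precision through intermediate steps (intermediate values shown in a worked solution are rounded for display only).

price(DEF call K=148.31) = 19.493456
price(TUV put K=68.53) = 17.554296

[DEF call K=148.31]
σ√T = 0.2731·√2.0871 = 0.394542
d₁ = (ln(S/K) + (r+σ²/2)T) / (σ√T) = (ln(136.58/148.31) + (0.0236+0.2731²/2)·2.0871) / 0.394542 = (-0.082394 + 0.127087) / 0.394542 = 0.113278
d₂ = d₁ − σ√T = 0.113278 − 0.394542 = -0.281264
e^{−rT} = 0.951938
N(d₁) = 0.545095,  N(d₂) = 0.389254
price = S·N(d₁) − K·e^{−rT}·N(d₂) = 74.449091 − 54.955635 = 19.493456
[TUV put K=68.53]
σ√T = 0.3003·√2.5762 = 0.481998
d₁ = (ln(S/K) + (r+σ²/2)T) / (σ√T) = (ln(53.48/68.53) + (0.0236+0.3003²/2)·2.5762) / 0.481998 = (-0.247964 + 0.176959) / 0.481998 = -0.147313
d₂ = d₁ − σ√T = -0.147313 − 0.481998 = -0.629311
e^{−rT} = 0.941013
N(−d₁) = 0.558558,  N(−d₂) = 0.735427
price = K·e^{−rT}·N(−d₂) − S·N(−d₁) = 47.425952 − 29.871656 = 17.554296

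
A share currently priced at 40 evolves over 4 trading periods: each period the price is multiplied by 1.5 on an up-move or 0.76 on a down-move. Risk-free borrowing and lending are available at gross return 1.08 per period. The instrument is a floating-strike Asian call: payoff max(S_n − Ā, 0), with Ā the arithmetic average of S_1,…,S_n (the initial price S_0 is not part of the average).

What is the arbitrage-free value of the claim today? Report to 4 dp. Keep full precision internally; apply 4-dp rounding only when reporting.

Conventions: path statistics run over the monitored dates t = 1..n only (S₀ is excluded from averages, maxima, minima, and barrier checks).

price = 7.1940

No-arbitrage gives p* = (R−d)/(u−d) = 0.4324: enumerate every path, weight its payoff by its p*-probability, and discount by R^4.
Enumerate all 2^4 = 16 price paths (U = up ×1.5, D = down ×0.76); each path with k up-moves has probability p*^k·(1−p*)^(4−k).
DDDD: Ā=21.1020, payoff=0.0000, prob=0.103770
UDDD: Ā=41.6486, payoff=0.0000, prob=0.079063
DUDD: Ā=34.2486, payoff=0.0000, prob=0.079063
UUDD: Ā=67.5960, payoff=0.0000, prob=0.060238
DDUD: Ā=28.6246, payoff=0.0000, prob=0.079063
UDUD: Ā=56.4960, payoff=0.0000, prob=0.060238
DUUD: Ā=49.0960, payoff=2.8880, prob=0.060238
UUUD: Ā=96.9000, payoff=5.7000, prob=0.045896
DDDU: Ā=24.3504, payoff=1.9882, prob=0.079063
UDDU: Ā=48.0600, payoff=3.9240, prob=0.060238
DUDU: Ā=40.6600, payoff=11.3240, prob=0.060238
UUDU: Ā=80.2500, payoff=22.3500, prob=0.045896
DDUU: Ā=35.0360, payoff=16.9480, prob=0.060238
UDUU: Ā=69.1500, payoff=33.4500, prob=0.045896
DUUU: Ā=61.7500, payoff=40.8500, prob=0.045896
UUUU: Ā=121.8750, payoff=80.6250, prob=0.034968
Price = Σ prob·payoff / R^4 = 9.787323 / 1.360489 = 7.1940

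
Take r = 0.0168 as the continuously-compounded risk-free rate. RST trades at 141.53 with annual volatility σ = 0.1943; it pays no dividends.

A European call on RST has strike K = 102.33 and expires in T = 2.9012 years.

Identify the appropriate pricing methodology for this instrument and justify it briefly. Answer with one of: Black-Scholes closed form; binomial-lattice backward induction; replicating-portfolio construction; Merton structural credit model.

framework: Black-Scholes closed form

Key observation: a European claim on RST (strike 102.33) — a lognormal (GBM) underlying with constant rate and volatility — has an exact closed-form value; no lattice or capital structure is involved.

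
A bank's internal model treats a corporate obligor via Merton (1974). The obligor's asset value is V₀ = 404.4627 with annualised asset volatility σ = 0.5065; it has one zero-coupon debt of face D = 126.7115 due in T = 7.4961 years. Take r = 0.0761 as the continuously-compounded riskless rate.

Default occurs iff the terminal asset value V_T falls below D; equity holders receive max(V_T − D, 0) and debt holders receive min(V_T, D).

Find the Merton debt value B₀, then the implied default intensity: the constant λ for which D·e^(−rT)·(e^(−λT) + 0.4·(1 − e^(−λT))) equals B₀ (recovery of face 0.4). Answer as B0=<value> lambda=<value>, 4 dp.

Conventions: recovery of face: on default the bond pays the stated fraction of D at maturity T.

B0=61.4441 lambda=0.0361

Equity is a call on the firm's assets struck at D = 126.7115:
d₁ = [ln(V₀/D) + (r + σ²/2)T] / (σ√T)
   = [ln(404.4627/126.7115) + (0.0761 + 0.5·0.5065²)·7.4961] / (0.5065·√7.4961)
   = [1.160647 + 1.531986] / 1.386747 = 1.941691
d₂ = d₁ − σ√T = 1.941691 − 1.386747 = 0.554944
N(d₁) = 0.973913,  N(d₂) = 0.710534,  e^(−rT) = 0.565269
E₀ = V₀·N(d₁) − D·e^(−rT)·N(d₂)
   = 404.4627·0.973913 − 126.7115·0.565269·0.710534 = 343.018619
B₀ = V₀ − E₀ = 404.4627 − 343.018619 = 61.444081
e^(−λT) = (B₀·e^(rT)/D − 0.4)/(1 − 0.4) = (61.4441·1.769069/126.7115 − 0.4)/0.6 = 0.76307504
λ = −ln(0.76307504)/7.4961 = 0.036072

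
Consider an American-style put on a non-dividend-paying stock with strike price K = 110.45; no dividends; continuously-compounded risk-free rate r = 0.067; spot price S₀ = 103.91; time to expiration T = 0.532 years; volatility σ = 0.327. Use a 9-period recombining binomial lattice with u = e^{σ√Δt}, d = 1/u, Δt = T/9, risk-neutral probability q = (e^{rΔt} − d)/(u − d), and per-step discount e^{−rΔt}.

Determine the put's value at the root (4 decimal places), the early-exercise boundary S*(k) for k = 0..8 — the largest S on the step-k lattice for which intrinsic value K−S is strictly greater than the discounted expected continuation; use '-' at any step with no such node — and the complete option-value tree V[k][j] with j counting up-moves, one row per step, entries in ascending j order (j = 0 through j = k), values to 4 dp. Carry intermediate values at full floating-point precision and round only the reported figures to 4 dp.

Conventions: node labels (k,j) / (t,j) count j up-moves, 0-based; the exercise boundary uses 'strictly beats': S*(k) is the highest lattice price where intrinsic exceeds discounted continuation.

price = 11.9058
boundary = - - - 81.8605 88.6344 81.8605 88.6344 95.9687 88.6344
tree:
11.9058
16.4704 7.5263
22.0756 11.1070 4.0767
28.5895 15.8658 6.5308 1.7038
34.8456 21.8156 10.1600 3.0258 0.4216
40.6237 28.5895 15.2367 5.2650 0.8553 0.0000
45.9601 34.8456 21.8156 8.9094 1.7350 0.0000 0.0000
50.8887 40.6237 28.5895 14.4813 3.5193 0.0000 0.0000 0.0000
55.4407 45.9601 34.8456 21.8156 7.1390 0.0000 0.0000 0.0000 0.0000
59.6447 50.8887 40.6237 28.5895 14.4813 0.0000 0.0000 0.0000 0.0000 0.0000

params: Δt=0.05911 u=1.08275 d=0.92358 q=0.50507 e^(-rΔt)=0.99605
t_9 payoffs: 59.6447 50.8887 40.6237 28.5895 14.4813 0.0000 0.0000 0.0000 0.0000 0.0000
t_8: node(8,0) S=55.0093 payoff=55.4407 vs cont=55.0041 → 55.4407 [stop]  node(8,1) S=64.4899 payoff=45.9601 vs cont=45.5235 → 45.9601 [stop]  node(8,2) S=75.6044 payoff=34.8456 vs cont=34.4091 → 34.8456 [stop]  node(8,3) S=88.6344 payoff=21.8156 vs cont=21.3791 → 21.8156 [stop]  node(8,4) S=103.9100 payoff=6.5400 vs cont=7.1390 → 7.1390 [wait]  node(8,5) S=121.8183 payoff=0.0000 vs cont=0.0000 → 0.0000 [wait]  node(8,6) S=142.8130 payoff=0.0000 vs cont=0.0000 → 0.0000 [wait]  node(8,7) S=167.4261 payoff=0.0000 vs cont=0.0000 → 0.0000 [wait]  node(8,8) S=196.2810 payoff=0.0000 vs cont=0.0000 → 0.0000 [wait]  ⇒ S*(8)=88.6344
t_7: node(7,0) S=59.5613 payoff=50.8887 vs cont=50.4522 → 50.8887 [stop]  node(7,1) S=69.8263 payoff=40.6237 vs cont=40.1871 → 40.6237 [stop]  node(7,2) S=81.8605 payoff=28.5895 vs cont=28.1529 → 28.5895 [stop]  node(7,3) S=95.9687 payoff=14.4813 vs cont=14.3460 → 14.4813 [stop]  node(7,4) S=112.5084 payoff=0.0000 vs cont=3.5193 → 3.5193 [wait]  node(7,5) S=131.8986 payoff=0.0000 vs cont=0.0000 → 0.0000 [wait]  node(7,6) S=154.6306 payoff=0.0000 vs cont=0.0000 → 0.0000 [wait]  node(7,7) S=181.2803 payoff=0.0000 vs cont=0.0000 → 0.0000 [wait]  ⇒ S*(7)=95.9687
t_6: node(6,0) S=64.4899 payoff=45.9601 vs cont=45.5235 → 45.9601 [stop]  node(6,1) S=75.6044 payoff=34.8456 vs cont=34.4091 → 34.8456 [stop]  node(6,2) S=88.6344 payoff=21.8156 vs cont=21.3791 → 21.8156 [stop]  node(6,3) S=103.9100 payoff=6.5400 vs cont=8.9094 → 8.9094 [wait]  node(6,4) S=121.8183 payoff=0.0000 vs cont=1.7350 → 1.7350 [wait]  node(6,5) S=142.8130 payoff=0.0000 vs cont=0.0000 → 0.0000 [wait]  node(6,6) S=167.4261 payoff=0.0000 vs cont=0.0000 → 0.0000 [wait]  ⇒ S*(6)=88.6344
t_5: node(5,0) S=69.8263 payoff=40.6237 vs cont=40.1871 → 40.6237 [stop]  node(5,1) S=81.8605 payoff=28.5895 vs cont=28.1529 → 28.5895 [stop]  node(5,2) S=95.9687 payoff=14.4813 vs cont=15.2367 → 15.2367 [wait]  node(5,3) S=112.5084 payoff=0.0000 vs cont=5.2650 → 5.2650 [wait]  node(5,4) S=131.8986 payoff=0.0000 vs cont=0.8553 → 0.8553 [wait]  node(5,5) S=154.6306 payoff=0.0000 vs cont=0.0000 → 0.0000 [wait]  ⇒ S*(5)=81.8605
t_4: node(4,0) S=75.6044 payoff=34.8456 vs cont=34.4091 → 34.8456 [stop]  node(4,1) S=88.6344 payoff=21.8156 vs cont=21.7591 → 21.8156 [stop]  node(4,2) S=103.9100 payoff=6.5400 vs cont=10.1600 → 10.1600 [wait]  node(4,3) S=121.8183 payoff=0.0000 vs cont=3.0258 → 3.0258 [wait]  node(4,4) S=142.8130 payoff=0.0000 vs cont=0.4216 → 0.4216 [wait]  ⇒ S*(4)=88.6344
t_3: node(3,0) S=81.8605 payoff=28.5895 vs cont=28.1529 → 28.5895 [stop]  node(3,1) S=95.9687 payoff=14.4813 vs cont=15.8658 → 15.8658 [wait]  node(3,2) S=112.5084 payoff=0.0000 vs cont=6.5308 → 6.5308 [wait]  node(3,3) S=131.8986 payoff=0.0000 vs cont=1.7038 → 1.7038 [wait]  ⇒ S*(3)=81.8605
t_2: node(2,0) S=88.6344 payoff=21.8156 vs cont=22.0756 → 22.0756 [wait]  node(2,1) S=103.9100 payoff=6.5400 vs cont=11.1070 → 11.1070 [wait]  node(2,2) S=121.8183 payoff=0.0000 vs cont=4.0767 → 4.0767 [wait]  ⇒ S*(2)=-
t_1: node(1,0) S=95.9687 payoff=14.4813 vs cont=16.4704 → 16.4704 [wait]  node(1,1) S=112.5084 payoff=0.0000 vs cont=7.5263 → 7.5263 [wait]  ⇒ S*(1)=-
t_0: node(0,0) S=103.9100 payoff=6.5400 vs cont=11.9058 → 11.9058 [wait]  ⇒ S*(0)=-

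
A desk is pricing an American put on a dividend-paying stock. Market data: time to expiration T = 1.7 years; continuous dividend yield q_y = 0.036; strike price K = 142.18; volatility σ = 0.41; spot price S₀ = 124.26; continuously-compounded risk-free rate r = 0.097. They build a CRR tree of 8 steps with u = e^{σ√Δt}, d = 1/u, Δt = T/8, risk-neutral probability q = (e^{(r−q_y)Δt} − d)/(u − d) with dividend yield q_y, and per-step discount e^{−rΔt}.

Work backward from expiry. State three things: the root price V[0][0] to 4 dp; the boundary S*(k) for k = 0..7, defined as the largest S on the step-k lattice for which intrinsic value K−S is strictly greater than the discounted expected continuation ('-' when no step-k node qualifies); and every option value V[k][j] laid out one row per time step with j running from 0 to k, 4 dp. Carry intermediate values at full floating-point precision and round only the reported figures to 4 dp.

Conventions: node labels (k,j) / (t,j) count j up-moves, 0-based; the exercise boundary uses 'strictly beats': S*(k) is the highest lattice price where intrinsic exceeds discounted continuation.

price = 30.8971
boundary = - - 85.1466 70.4832 85.1466 70.4832 85.1466 102.8607
tree:
30.8971
42.5820 19.9190
57.0334 29.1917 11.0106
71.6968 41.5135 17.4703 4.6821
83.8350 57.0334 26.9527 8.2365 1.1411
93.8828 71.6968 40.1271 14.2383 2.2716 0.0000
102.2003 83.8350 57.0334 24.0478 4.5220 0.0000 0.0000
109.0854 93.8828 71.6968 39.3193 9.0019 0.0000 0.0000 0.0000
114.7847 102.2003 83.8350 57.0334 17.9200 0.0000 0.0000 0.0000 0.0000

Δt=0.21250, u=1.20804, d=0.82779, q=0.48720, disc=e^(-rΔt)=0.97960
k=8 terminal: V=max(K-S,0) → 114.7847 102.2003 83.8350 57.0334 17.9200 0.0000 0.0000 0.0000 0.0000
k=7: j=0 S=33.0946 intr=109.0854 cont=106.4369 V=109.0854[EX]; j=1 S=48.2972 intr=93.8828 cont=91.3502 V=93.8828[EX]; j=2 S=70.4832 intr=71.6968 cont=69.3333 V=71.6968[EX]; j=3 S=102.8607 intr=39.3193 cont=37.2025 V=39.3193[EX]; j=4 S=150.1113 intr=0.0000 cont=9.0019 V=9.0019[hold]; j=5 S=219.0671 intr=0.0000 cont=0.0000 V=0.0000[hold]; j=6 S=319.6988 intr=0.0000 cont=0.0000 V=0.0000[hold]; j=7 S=466.5573 intr=0.0000 cont=0.0000 V=0.0000[hold]  S*(7)=102.8607
k=6: j=0 S=39.9797 intr=102.2003 cont=99.6043 V=102.2003[EX]; j=1 S=58.3450 intr=83.8350 cont=81.3790 V=83.8350[EX]; j=2 S=85.1466 intr=57.0334 cont=54.7816 V=57.0334[EX]; j=3 S=124.2600 intr=17.9200 cont=24.0478 V=24.0478[hold]; j=4 S=181.3407 intr=0.0000 cont=4.5220 V=4.5220[hold]; j=5 S=264.6422 intr=0.0000 cont=0.0000 V=0.0000[hold]; j=6 S=386.2096 intr=0.0000 cont=0.0000 V=0.0000[hold]  S*(6)=85.1466
k=5: j=0 S=48.2972 intr=93.8828 cont=91.3502 V=93.8828[EX]; j=1 S=70.4832 intr=71.6968 cont=69.3333 V=71.6968[EX]; j=2 S=102.8607 intr=39.3193 cont=40.1271 V=40.1271[hold]; j=3 S=150.1113 intr=0.0000 cont=14.2383 V=14.2383[hold]; j=4 S=219.0671 intr=0.0000 cont=2.2716 V=2.2716[hold]; j=5 S=319.6988 intr=0.0000 cont=0.0000 V=0.0000[hold]  S*(5)=70.4832
k=4: j=0 S=58.3450 intr=83.8350 cont=81.3790 V=83.8350[EX]; j=1 S=85.1466 intr=57.0334 cont=55.1671 V=57.0334[EX]; j=2 S=124.2600 intr=17.9200 cont=26.9527 V=26.9527[hold]; j=3 S=181.3407 intr=0.0000 cont=8.2365 V=8.2365[hold]; j=4 S=264.6422 intr=0.0000 cont=1.1411 V=1.1411[hold]  S*(4)=85.1466
k=3: j=0 S=70.4832 intr=71.6968 cont=69.3333 V=71.6968[EX]; j=1 S=102.8607 intr=39.3193 cont=41.5135 V=41.5135[hold]; j=2 S=150.1113 intr=0.0000 cont=17.4703 V=17.4703[hold]; j=3 S=219.0671 intr=0.0000 cont=4.6821 V=4.6821[hold]  S*(3)=70.4832
k=2: j=0 S=85.1466 intr=57.0334 cont=55.8288 V=57.0334[EX]; j=1 S=124.2600 intr=17.9200 cont=29.1917 V=29.1917[hold]; j=2 S=181.3407 intr=0.0000 cont=11.0106 V=11.0106[hold]  S*(2)=85.1466
k=1: j=0 S=102.8607 intr=39.3193 cont=42.5820 V=42.5820[hold]; j=1 S=150.1113 intr=0.0000 cont=19.9190 V=19.9190[hold]  S*(1)=-
k=0: j=0 S=124.2600 intr=17.9200 cont=30.8971 V=30.8971[hold]  S*(0)=-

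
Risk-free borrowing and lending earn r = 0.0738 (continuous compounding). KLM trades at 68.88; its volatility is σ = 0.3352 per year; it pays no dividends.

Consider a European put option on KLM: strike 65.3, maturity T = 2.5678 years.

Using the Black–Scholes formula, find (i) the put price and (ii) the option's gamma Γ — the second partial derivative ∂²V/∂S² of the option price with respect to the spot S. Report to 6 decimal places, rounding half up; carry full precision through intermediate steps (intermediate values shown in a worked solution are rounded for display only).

price = 6.854764
Γ = 0.008316

σ√T = 0.3352·√2.5678 = 0.537136
d₁ = (ln(S/K) + (r+σ²/2)T) / (σ√T) = (ln(68.88/65.3) + (0.0738+0.3352²/2)·2.5678) / 0.537136 = (0.053374 + 0.333761) / 0.537136 = 0.720739
d₂ = d₁ − σ√T = 0.720739 − 0.537136 = 0.183603
e^{−rT} = 0.827370
N(−d₁) = 0.235535,  N(−d₂) = 0.427163
Put price V = K·e^{−rT}·N(−d₂) − S·N(−d₁) = 23.078416 − 16.223652 = 6.854764
φ(d₁) = (1/√(2π))·e^{−d₁²/2} = 0.307687
Γ = φ(d₁) / (S·σ·√T) = 0.008316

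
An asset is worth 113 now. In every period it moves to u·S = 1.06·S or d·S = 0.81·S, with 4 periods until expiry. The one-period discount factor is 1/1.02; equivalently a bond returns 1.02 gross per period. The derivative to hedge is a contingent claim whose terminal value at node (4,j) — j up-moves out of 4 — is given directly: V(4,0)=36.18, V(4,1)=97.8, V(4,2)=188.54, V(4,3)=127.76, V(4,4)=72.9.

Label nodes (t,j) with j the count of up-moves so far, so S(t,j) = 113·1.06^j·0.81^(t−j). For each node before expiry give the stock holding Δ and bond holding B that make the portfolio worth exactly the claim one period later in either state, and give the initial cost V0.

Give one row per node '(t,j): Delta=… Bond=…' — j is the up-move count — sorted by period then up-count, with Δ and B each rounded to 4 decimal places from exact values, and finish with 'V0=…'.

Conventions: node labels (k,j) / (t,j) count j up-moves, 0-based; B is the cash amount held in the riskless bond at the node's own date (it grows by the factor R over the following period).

(0,0): Delta=-1.5676 Bond=275.5843
(1,0): Delta=-0.7106 Bond=202.6586
(1,1): Delta=-1.6923 Bond=296.0364
(2,0): Delta=4.5532 Bond=-183.5457
(2,1): Delta=-1.4768 Bond=281.0466
(2,2): Delta=-1.7237 Bond=305.9401
(3,0): Delta=4.1044 Bond=-160.2635
(3,1): Delta=4.6185 Bond=-192.3506
(3,2): Delta=-2.3640 Bond=377.9090
(3,3): Delta=-1.6305 Bond=299.5161
V0=98.4466

Since d<R<u, set p* = (R−d)/(u−d) = 0.8400; price each node as the discounted p*-expectation of its children.
Expiry values: V(4,0)=36.1800, V(4,1)=97.8000, V(4,2)=188.5400, V(4,3)=127.7600, V(4,4)=72.9000
(3,0): S=60.0528. Δ = (V_up−V_dn)/(S_up−S_dn) = (97.8000−36.1800)/(63.6560−48.6428) = 4.1044. V = [p*·97.8000 + (1−p*)·36.1800]/1.02 = 86.2165. B = V − Δ·S = -160.2635.
(3,1): S=78.5877. Δ = (V_up−V_dn)/(S_up−S_dn) = (188.5400−97.8000)/(83.3029−63.6560) = 4.6185. V = [p*·188.5400 + (1−p*)·97.8000]/1.02 = 170.6094. B = V − Δ·S = -192.3506.
(3,2): S=102.8431. Δ = (V_up−V_dn)/(S_up−S_dn) = (127.7600−188.5400)/(109.0137−83.3029) = -2.3640. V = [p*·127.7600 + (1−p*)·188.5400]/1.02 = 134.7890. B = V − Δ·S = 377.9090.
(3,3): S=134.5848. Δ = (V_up−V_dn)/(S_up−S_dn) = (72.9000−127.7600)/(142.6599−109.0137) = -1.6305. V = [p*·72.9000 + (1−p*)·127.7600]/1.02 = 80.0761. B = V − Δ·S = 299.5161.
(2,0): S=74.1393. Δ = (V_up−V_dn)/(S_up−S_dn) = (170.6094−86.2165)/(78.5877−60.0528) = 4.5532. V = [p*·170.6094 + (1−p*)·86.2165]/1.02 = 154.0260. B = V − Δ·S = -183.5457.
(2,1): S=97.0218. Δ = (V_up−V_dn)/(S_up−S_dn) = (134.7890−170.6094)/(102.8431−78.5877) = -1.4768. V = [p*·134.7890 + (1−p*)·170.6094]/1.02 = 137.7650. B = V − Δ·S = 281.0466.
(2,2): S=126.9668. Δ = (V_up−V_dn)/(S_up−S_dn) = (80.0761−134.7890)/(134.5848−102.8431) = -1.7237. V = [p*·80.0761 + (1−p*)·134.7890]/1.02 = 87.0884. B = V − Δ·S = 305.9401.
(1,0): S=91.5300. Δ = (V_up−V_dn)/(S_up−S_dn) = (137.7650−154.0260)/(97.0218−74.1393) = -0.7106. V = [p*·137.7650 + (1−p*)·154.0260]/1.02 = 137.6145. B = V − Δ·S = 202.6586.
(1,1): S=119.7800. Δ = (V_up−V_dn)/(S_up−S_dn) = (87.0884−137.7650)/(126.9668−97.0218) = -1.6923. V = [p*·87.0884 + (1−p*)·137.7650]/1.02 = 93.3300. B = V − Δ·S = 296.0364.
(0,0): S=113.0000. Δ = (V_up−V_dn)/(S_up−S_dn) = (93.3300−137.6145)/(119.7800−91.5300) = -1.5676. V = [p*·93.3300 + (1−p*)·137.6145]/1.02 = 98.4466. B = V − Δ·S = 275.5843.
As a check, the time-0 holding Δ(0,0)·S0 + B(0,0) comes to 98.4466 — exactly V0.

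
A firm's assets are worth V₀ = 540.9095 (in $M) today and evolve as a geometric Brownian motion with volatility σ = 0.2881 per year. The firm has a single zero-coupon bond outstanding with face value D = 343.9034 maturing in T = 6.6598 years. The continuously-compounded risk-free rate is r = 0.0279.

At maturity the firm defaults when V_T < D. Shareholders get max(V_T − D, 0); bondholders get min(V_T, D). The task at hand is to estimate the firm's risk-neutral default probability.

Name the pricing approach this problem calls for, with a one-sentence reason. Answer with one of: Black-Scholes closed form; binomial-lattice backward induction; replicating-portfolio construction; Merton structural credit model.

framework: Merton structural credit model

Key observation: with the firm-asset dynamics (V₀ = 540.9095) and a single zero-coupon liability of face 343.9034 given, debt value, spread, and default probability all derive from the option view of the balance sheet.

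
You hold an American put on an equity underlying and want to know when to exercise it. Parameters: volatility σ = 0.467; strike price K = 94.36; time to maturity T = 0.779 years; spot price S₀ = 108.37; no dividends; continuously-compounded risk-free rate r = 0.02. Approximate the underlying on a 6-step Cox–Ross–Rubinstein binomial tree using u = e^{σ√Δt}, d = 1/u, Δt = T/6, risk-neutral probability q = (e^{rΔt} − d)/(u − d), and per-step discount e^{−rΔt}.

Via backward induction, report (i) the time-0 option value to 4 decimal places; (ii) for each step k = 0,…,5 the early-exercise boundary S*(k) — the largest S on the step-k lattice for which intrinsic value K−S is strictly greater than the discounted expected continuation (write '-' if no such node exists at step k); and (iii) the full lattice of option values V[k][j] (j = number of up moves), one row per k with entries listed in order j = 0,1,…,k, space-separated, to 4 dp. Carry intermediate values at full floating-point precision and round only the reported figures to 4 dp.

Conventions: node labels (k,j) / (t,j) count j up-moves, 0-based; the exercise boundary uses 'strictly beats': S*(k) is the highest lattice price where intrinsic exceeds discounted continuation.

params: Δt=0.12983 u=1.18326 d=0.84512 q=0.46572 e^(-rΔt)=0.99741
t_6 payoffs: 54.8749 39.0770 16.9583 0.0000 0.0000 0.0000 0.0000
t_5: node(5,0) S=46.7211 payoff=47.6389 vs cont=47.3942 → 47.6389 [stop]  node(5,1) S=65.4141 payoff=28.9459 vs cont=28.7012 → 28.9459 [stop]  node(5,2) S=91.5861 payoff=2.7739 vs cont=9.0370 → 9.0370 [wait]  node(5,3) S=128.2296 payoff=0.0000 vs cont=0.0000 → 0.0000 [wait]  node(5,4) S=179.5341 payoff=0.0000 vs cont=0.0000 → 0.0000 [wait]  node(5,5) S=251.3654 payoff=0.0000 vs cont=0.0000 → 0.0000 [wait]  ⇒ S*(5)=65.4141
t_4: node(4,0) S=55.2830 payoff=39.0770 vs cont=38.8323 → 39.0770 [stop]  node(4,1) S=77.4017 payoff=16.9583 vs cont=19.6229 → 19.6229 [wait]  node(4,2) S=108.3700 payoff=0.0000 vs cont=4.8157 → 4.8157 [wait]  node(4,3) S=151.7287 payoff=0.0000 vs cont=0.0000 → 0.0000 [wait]  node(4,4) S=212.4351 payoff=0.0000 vs cont=0.0000 → 0.0000 [wait]  ⇒ S*(4)=55.2830
t_3: node(3,0) S=65.4141 payoff=28.9459 vs cont=29.9390 → 29.9390 [wait]  node(3,1) S=91.5861 payoff=2.7739 vs cont=12.6939 → 12.6939 [wait]  node(3,2) S=128.2296 payoff=0.0000 vs cont=2.5663 → 2.5663 [wait]  node(3,3) S=179.5341 payoff=0.0000 vs cont=0.0000 → 0.0000 [wait]  ⇒ S*(3)=-
t_2: node(2,0) S=77.4017 payoff=16.9583 vs cont=21.8508 → 21.8508 [wait]  node(2,1) S=108.3700 payoff=0.0000 vs cont=7.9566 → 7.9566 [wait]  node(2,2) S=151.7287 payoff=0.0000 vs cont=1.3676 → 1.3676 [wait]  ⇒ S*(2)=-
t_1: node(1,0) S=91.5861 payoff=2.7739 vs cont=15.3401 → 15.3401 [wait]  node(1,1) S=128.2296 payoff=0.0000 vs cont=4.8753 → 4.8753 [wait]  ⇒ S*(1)=-
t_0: node(0,0) S=108.3700 payoff=0.0000 vs cont=10.4392 → 10.4392 [wait]  ⇒ S*(0)=-

price = 10.4392
boundary = - - - - 55.2830 65.4141
tree:
10.4392
15.3401 4.8753
21.8508 7.9566 1.3676
29.9390 12.6939 2.5663 0.0000
39.0770 19.6229 4.8157 0.0000 0.0000
47.6389 28.9459 9.0370 0.0000 0.0000 0.0000
54.8749 39.0770 16.9583 0.0000 0.0000 0.0000 0.0000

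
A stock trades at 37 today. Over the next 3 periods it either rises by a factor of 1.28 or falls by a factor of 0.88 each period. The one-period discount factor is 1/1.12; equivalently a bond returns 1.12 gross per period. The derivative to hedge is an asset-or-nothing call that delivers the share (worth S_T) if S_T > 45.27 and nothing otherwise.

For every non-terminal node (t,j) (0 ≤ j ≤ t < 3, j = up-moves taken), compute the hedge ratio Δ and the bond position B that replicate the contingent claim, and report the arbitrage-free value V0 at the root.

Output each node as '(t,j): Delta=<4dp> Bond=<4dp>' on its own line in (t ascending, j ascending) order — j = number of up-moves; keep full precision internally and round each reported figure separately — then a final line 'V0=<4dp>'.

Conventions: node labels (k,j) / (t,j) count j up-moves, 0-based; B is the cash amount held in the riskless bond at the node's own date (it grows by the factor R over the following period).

Arbitrage-free pricing uses the up-move probability p* = (R−d)/(u−d) = 0.6000, discounting each step at R = 1.12.
At maturity the claim pays: V(3,0)=0.0000, V(3,1)=0.0000, V(3,2)=53.3463, V(3,3)=77.5946
(2,0): S=28.6528. Δ = (V_up−V_dn)/(S_up−S_dn) = (0.0000−0.0000)/(36.6756−25.2145) = 0.0000. V = [p*·0.0000 + (1−p*)·0.0000]/1.12 = 0.0000. B = V − Δ·S = 0.0000.
(2,1): S=41.6768. Δ = (V_up−V_dn)/(S_up−S_dn) = (53.3463−0.0000)/(53.3463−36.6756) = 3.2000. V = [p*·53.3463 + (1−p*)·0.0000]/1.12 = 28.5784. B = V − Δ·S = -104.7874.
(2,2): S=60.6208. Δ = (V_up−V_dn)/(S_up−S_dn) = (77.5946−53.3463)/(77.5946−53.3463) = 1.0000. V = [p*·77.5946 + (1−p*)·53.3463]/1.12 = 60.6208. B = V − Δ·S = 0.0000.
(1,0): S=32.5600. Δ = (V_up−V_dn)/(S_up−S_dn) = (28.5784−0.0000)/(41.6768−28.6528) = 2.1943. V = [p*·28.5784 + (1−p*)·0.0000]/1.12 = 15.3098. B = V − Δ·S = -56.1361.
(1,1): S=47.3600. Δ = (V_up−V_dn)/(S_up−S_dn) = (60.6208−28.5784)/(60.6208−41.6768) = 1.6914. V = [p*·60.6208 + (1−p*)·28.5784]/1.12 = 42.6820. B = V − Δ·S = -37.4241.
(0,0): S=37.0000. Δ = (V_up−V_dn)/(S_up−S_dn) = (42.6820−15.3098)/(47.3600−32.5600) = 1.8495. V = [p*·42.6820 + (1−p*)·15.3098]/1.12 = 28.3332. B = V − Δ·S = -40.0972.
Check: Δ(0,0)·S0 + B(0,0) = 28.3332 = V0.

(0,0): Delta=1.8495 Bond=-40.0972
(1,0): Delta=2.1943 Bond=-56.1361
(1,1): Delta=1.6914 Bond=-37.4241
(2,0): Delta=0.0000 Bond=0.0000
(2,1): Delta=3.2000 Bond=-104.7874
(2,2): Delta=1.0000 Bond=0.0000
V0=28.3332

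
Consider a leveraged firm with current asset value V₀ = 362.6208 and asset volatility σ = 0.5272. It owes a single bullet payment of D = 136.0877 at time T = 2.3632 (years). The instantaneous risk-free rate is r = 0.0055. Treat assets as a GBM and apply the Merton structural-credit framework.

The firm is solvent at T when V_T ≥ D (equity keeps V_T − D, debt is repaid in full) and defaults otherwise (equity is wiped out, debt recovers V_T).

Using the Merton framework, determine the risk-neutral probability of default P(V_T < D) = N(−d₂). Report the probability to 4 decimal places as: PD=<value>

With assets at 362.6208 and a single debt payment of 136.0877 at 2.3632 years:
d₁ = [ln(V₀/D) + (r + σ²/2)T] / (σ√T)
   = [ln(362.6208/136.0877) + (0.0055 + 0.5·0.5272²)·2.3632] / (0.5272·√2.3632)
   = [0.980058 + 0.341411] / 0.810449 = 1.630540
d₂ = d₁ − σ√T = 1.630540 − 0.810449 = 0.820091
risk-neutral PD = N(−d₂) = N(-0.820091) = 0.206082

PD=0.2061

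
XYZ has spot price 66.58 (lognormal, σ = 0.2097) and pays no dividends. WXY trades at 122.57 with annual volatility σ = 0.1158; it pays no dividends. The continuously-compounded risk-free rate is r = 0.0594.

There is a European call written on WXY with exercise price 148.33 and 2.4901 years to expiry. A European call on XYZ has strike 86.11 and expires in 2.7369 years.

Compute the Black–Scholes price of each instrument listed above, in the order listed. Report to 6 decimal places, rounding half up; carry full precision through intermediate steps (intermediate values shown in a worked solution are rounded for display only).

[WXY call K=148.33]
σ√T = 0.1158·√2.4901 = 0.182733
d₁ = (ln(S/K) + (r+σ²/2)T) / (σ√T) = (ln(122.57/148.33) + (0.0594+0.1158²/2)·2.4901) / 0.182733 = (-0.190757 + 0.164608) / 0.182733 = -0.143103
d₂ = d₁ − σ√T = -0.143103 − 0.182733 = -0.325836
e^{−rT} = 0.862507
N(d₁) = 0.443104,  N(d₂) = 0.372274
price = S·N(d₁) − K·e^{−rT}·N(d₂) = 54.311315 − 47.627160 = 6.684155
[XYZ call K=86.11]
σ√T = 0.2097·√2.7369 = 0.346919
d₁ = (ln(S/K) + (r+σ²/2)T) / (σ√T) = (ln(66.58/86.11) + (0.0594+0.2097²/2)·2.7369) / 0.346919 = (-0.257221 + 0.222748) / 0.346919 = -0.099369
d₂ = d₁ − σ√T = -0.099369 − 0.346919 = -0.446288
e^{−rT} = 0.849955
N(d₁) = 0.460422,  N(d₂) = 0.327695
price = S·N(d₁) − K·e^{−rT}·N(d₂) = 30.654930 − 23.983840 = 6.671090

price(WXY call K=148.33) = 6.684155
price(XYZ call K=86.11) = 6.671090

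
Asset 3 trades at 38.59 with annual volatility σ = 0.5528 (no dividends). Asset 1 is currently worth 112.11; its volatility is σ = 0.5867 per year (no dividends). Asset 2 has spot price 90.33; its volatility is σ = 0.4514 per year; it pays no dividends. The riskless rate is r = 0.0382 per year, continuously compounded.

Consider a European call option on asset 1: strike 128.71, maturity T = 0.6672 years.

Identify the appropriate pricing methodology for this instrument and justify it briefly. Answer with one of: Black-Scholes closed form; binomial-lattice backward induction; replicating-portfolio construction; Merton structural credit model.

Key observation: the instrument is a plain European call (strike 128.71) on a lognormal asset; the exact continuous-time formula applies directly.

framework: Black-Scholes closed form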